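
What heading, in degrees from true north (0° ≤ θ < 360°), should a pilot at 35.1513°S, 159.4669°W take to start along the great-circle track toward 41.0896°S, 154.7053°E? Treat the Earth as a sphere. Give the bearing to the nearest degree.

Δλ = 154.7053 − -159.4669 = 314.1722°; wrapped into (−180°, 180°]: -45.8278°.
θ = atan2( sin Δλ · cos φ₂ , cos φ₁ · sin φ₂ − sin φ₁ · cos φ₂ · cos Δλ )
  = atan2(-0.54058, -0.23502) = -113.497° → normalised to [0°, 360°): 246.503°.

247°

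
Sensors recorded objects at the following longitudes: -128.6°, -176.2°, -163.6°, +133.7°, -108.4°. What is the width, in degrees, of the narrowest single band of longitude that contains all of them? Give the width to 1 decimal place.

Sort the longitudes: -176.2°, -163.6°, -128.6°, -108.4°, +133.7°.
Eastward gaps between consecutive values (wrapping around): 12.6°, 35.0°, 20.2°, 242.1°, 50.1°.
Largest gap = 242.1° ⇒ minimal covering band is its complement: 360° − 242.1° = 117.9°.
Band runs from +133.7° eastward to -108.4°, crossing the antimeridian.

117.9°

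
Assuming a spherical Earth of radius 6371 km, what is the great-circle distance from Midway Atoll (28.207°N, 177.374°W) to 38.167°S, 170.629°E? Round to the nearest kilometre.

Δλ = 170.629 − -177.374 = 348.003°; wrapped into (−180°, 180°]: -11.997°.
Δφ = -38.167 − 28.207 = -66.374°.
a = sin²(Δφ/2) + cos φ₁ · cos φ₂ · sin²(Δλ/2) = 0.307184.
c = 2·atan2(√a, √(1−a)) = 1.17490 rad → d = 6371·c ≈ 7485.31 km.

7485 km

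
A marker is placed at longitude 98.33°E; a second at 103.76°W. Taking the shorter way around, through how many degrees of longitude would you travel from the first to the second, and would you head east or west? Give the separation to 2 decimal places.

Raw difference: -103.76 − 98.33 = -202.09°.
Normalise into (−180°, 180°]: -202.09° + 360° = 157.91°.
Positive ⇒ the second point lies to the east; separation 157.91°.

157.91° east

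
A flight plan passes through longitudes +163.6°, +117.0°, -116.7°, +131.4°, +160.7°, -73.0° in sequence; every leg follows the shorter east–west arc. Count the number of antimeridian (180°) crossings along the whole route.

3

Leg 1: +163.6° → +117.0°, shortest Δλ = -46.6° (west) — does not cross 180°.
Leg 2: +117.0° → -116.7°, shortest Δλ = 126.3° (east) — crosses 180°.
Leg 3: -116.7° → +131.4°, shortest Δλ = -111.9° (west) — crosses 180°.
Leg 4: +131.4° → +160.7°, shortest Δλ = 29.3° (east) — does not cross 180°.
Leg 5: +160.7° → -73.0°, shortest Δλ = 126.3° (east) — crosses 180°.
Total crossings: 3.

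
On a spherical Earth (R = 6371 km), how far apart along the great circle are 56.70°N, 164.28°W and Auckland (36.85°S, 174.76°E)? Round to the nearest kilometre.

10588 km

Δλ = 174.76 − -164.28 = 339.04°; wrapped into (−180°, 180°]: -20.96°.
Δφ = -36.85 − 56.70 = -93.55°.
a = sin²(Δφ/2) + cos φ₁ · cos φ₂ · sin²(Δλ/2) = 0.545495.
c = 2·atan2(√a, √(1−a)) = 1.66191 rad → d = 6371·c ≈ 10588.04 km.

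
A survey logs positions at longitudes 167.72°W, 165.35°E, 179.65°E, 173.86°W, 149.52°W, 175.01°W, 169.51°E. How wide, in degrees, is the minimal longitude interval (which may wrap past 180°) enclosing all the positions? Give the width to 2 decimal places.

45.13°

Sort the longitudes: -175.01°, -173.86°, -167.72°, -149.52°, +165.35°, +169.51°, +179.65°.
Eastward gaps between consecutive values (wrapping around): 1.15°, 6.14°, 18.20°, 314.87°, 4.16°, 10.14°, 5.34°.
Largest gap = 314.87° ⇒ minimal covering band is its complement: 360° − 314.87° = 45.13°.
Band runs from +165.35° eastward to -149.52°, crossing the antimeridian.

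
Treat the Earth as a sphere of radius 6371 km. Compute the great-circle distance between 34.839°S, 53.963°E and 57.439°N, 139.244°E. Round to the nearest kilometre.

Δλ = 139.244 − 53.963 = 85.281°.
Δφ = 57.439 − -34.839 = 92.278°.
a = sin²(Δφ/2) + cos φ₁ · cos φ₂ · sin²(Δλ/2) = 0.722569.
c = 2·atan2(√a, √(1−a)) = 2.03213 rad → d = 6371·c ≈ 12946.67 km.

12947 km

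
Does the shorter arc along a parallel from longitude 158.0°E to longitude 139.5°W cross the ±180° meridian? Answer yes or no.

Yes

Naïve |-139.5 − 158.0| = 297.5° > 180°, so the shorter arc goes the other way round — across 180°.
Signed shortest Δλ = ((-139.5 − 158.0 + 180) mod 360) − 180 = 62.5°.
Going east by 62.5° from +158.0° passes through 180° before reaching -139.5°.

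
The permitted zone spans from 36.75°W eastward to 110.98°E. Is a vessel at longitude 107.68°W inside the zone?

Band width going east from -36.75° to +110.98°: ((110.98 − -36.75) mod 360) = 147.73°.
Offset of -107.68° east of the west edge: ((-107.68 − -36.75) mod 360) = 289.07°.
289.07° > 147.73° ⇒ outside.

No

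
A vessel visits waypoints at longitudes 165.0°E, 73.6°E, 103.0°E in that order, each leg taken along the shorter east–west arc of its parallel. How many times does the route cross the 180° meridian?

Leg 1: +165.0° → +73.6°, shortest Δλ = -91.4° (west) — does not cross 180°.
Leg 2: +73.6° → +103.0°, shortest Δλ = 29.4° (east) — does not cross 180°.
Total crossings: 0.

0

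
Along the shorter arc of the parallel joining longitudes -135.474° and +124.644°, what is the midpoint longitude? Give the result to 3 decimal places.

Signed shortest Δλ from -135.474° to +124.644° is -99.882°.
Midpoint longitude = -135.474° + (-99.882°)/2 = -135.474° − 49.941° = -185.415°.
Normalise into (−180°, 180°]: +174.585°.
(The naïve average (-135.474 + +124.644)/2 = -5.415° is on the wrong side of the globe.)

+174.585°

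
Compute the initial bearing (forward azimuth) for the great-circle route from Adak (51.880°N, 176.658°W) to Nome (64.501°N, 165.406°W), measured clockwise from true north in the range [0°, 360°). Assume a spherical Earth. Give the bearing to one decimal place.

Δλ = -165.406 − -176.658 = 11.252°.
θ = atan2( sin Δλ · cos φ₂ , cos φ₁ · sin φ₂ − sin φ₁ · cos φ₂ · cos Δλ )
  = atan2(0.08400, 0.22501) = 20.471° → normalised to [0°, 360°): 20.471°.

20.5°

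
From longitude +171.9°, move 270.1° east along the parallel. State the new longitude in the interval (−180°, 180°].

+82.0°

Start at +171.9°; shift +270.1° → +442.0°.
+442.0° lies outside (−180°, 180°]; subtract 360° → +82.0°.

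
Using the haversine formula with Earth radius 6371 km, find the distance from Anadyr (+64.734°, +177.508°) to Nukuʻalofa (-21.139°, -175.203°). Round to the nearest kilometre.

9569 km

Δλ = -175.203 − 177.508 = -352.711°; wrapped into (−180°, 180°]: 7.289°.
Δφ = -21.139 − 64.734 = -85.873°.
a = sin²(Δφ/2) + cos φ₁ · cos φ₂ · sin²(Δλ/2) = 0.465625.
c = 2·atan2(√a, √(1−a)) = 1.50199 rad → d = 6371·c ≈ 9569.19 km.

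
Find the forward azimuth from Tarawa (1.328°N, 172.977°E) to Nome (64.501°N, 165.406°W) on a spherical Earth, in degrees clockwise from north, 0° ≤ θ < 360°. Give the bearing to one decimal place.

10.1°

Δλ = -165.406 − 172.977 = -338.383°; wrapped into (−180°, 180°]: 21.617°.
θ = atan2( sin Δλ · cos φ₂ , cos φ₁ · sin φ₂ − sin φ₁ · cos φ₂ · cos Δλ )
  = atan2(0.15859, 0.89307) = 10.070° → normalised to [0°, 360°): 10.070°.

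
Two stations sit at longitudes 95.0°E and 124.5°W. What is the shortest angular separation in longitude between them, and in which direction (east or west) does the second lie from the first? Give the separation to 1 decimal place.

Raw difference: -124.5 − 95.0 = -219.5°.
Normalise into (−180°, 180°]: -219.5° + 360° = 140.5°.
Positive ⇒ the second point lies to the east; separation 140.5°.

140.5° east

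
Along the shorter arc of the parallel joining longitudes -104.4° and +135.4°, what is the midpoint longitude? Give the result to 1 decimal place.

-164.5°

Signed shortest Δλ from -104.4° to +135.4° is -120.2°.
Midpoint longitude = -104.4° + (-120.2°)/2 = -104.4° − 60.1° = -164.5°.
(The naïve average (-104.4 + +135.4)/2 = 15.5° is on the wrong side of the globe.)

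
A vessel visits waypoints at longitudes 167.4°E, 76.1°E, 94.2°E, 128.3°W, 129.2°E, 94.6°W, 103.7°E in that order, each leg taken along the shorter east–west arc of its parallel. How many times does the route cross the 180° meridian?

Leg 1: +167.4° → +76.1°, shortest Δλ = -91.3° (west) — does not cross 180°.
Leg 2: +76.1° → +94.2°, shortest Δλ = 18.1° (east) — does not cross 180°.
Leg 3: +94.2° → -128.3°, shortest Δλ = 137.5° (east) — crosses 180°.
Leg 4: -128.3° → +129.2°, shortest Δλ = -102.5° (west) — crosses 180°.
Leg 5: +129.2° → -94.6°, shortest Δλ = 136.2° (east) — crosses 180°.
Leg 6: -94.6° → +103.7°, shortest Δλ = -161.7° (west) — crosses 180°.
Total crossings: 4.

4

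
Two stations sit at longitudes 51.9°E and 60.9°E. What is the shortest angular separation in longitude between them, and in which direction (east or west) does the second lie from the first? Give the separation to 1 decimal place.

9.0° east

Raw difference: 60.9 − 51.9 = 9.0°.
Normalise into (−180°, 180°]: 9.0° stays 9.0°.
Positive ⇒ the second point lies to the east; separation 9.0°.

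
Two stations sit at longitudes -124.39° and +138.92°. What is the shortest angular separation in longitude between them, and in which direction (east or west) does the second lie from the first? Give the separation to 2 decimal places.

Raw difference: 138.92 − -124.39 = 263.31°.
Normalise into (−180°, 180°]: 263.31° − 360° = -96.69°.
Negative ⇒ the second point lies to the west; separation 96.69°.

96.69° west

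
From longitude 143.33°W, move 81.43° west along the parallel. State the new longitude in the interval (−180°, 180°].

Start at -143.33°; shift −81.43° → -224.76°.
-224.76° lies outside (−180°, 180°]; add 360° → +135.24°.

135.24°E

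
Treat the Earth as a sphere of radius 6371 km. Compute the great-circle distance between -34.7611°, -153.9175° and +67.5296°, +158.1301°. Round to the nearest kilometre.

12060 km

Δλ = 158.1301 − -153.9175 = 312.0476°; wrapped into (−180°, 180°]: -47.9524°.
Δφ = 67.5296 − -34.7611 = 102.2907°.
a = sin²(Δφ/2) + cos φ₁ · cos φ₂ · sin²(Δλ/2) = 0.658285.
c = 2·atan2(√a, √(1−a)) = 1.89291 rad → d = 6371·c ≈ 12059.71 km.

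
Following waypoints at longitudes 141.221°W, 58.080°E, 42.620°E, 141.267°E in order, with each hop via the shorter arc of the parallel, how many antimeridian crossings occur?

Leg 1: -141.221° → +58.080°, shortest Δλ = -160.699° (west) — crosses 180°.
Leg 2: +58.080° → +42.620°, shortest Δλ = -15.46° (west) — does not cross 180°.
Leg 3: +42.620° → +141.267°, shortest Δλ = 98.647° (east) — does not cross 180°.
Total crossings: 1.

1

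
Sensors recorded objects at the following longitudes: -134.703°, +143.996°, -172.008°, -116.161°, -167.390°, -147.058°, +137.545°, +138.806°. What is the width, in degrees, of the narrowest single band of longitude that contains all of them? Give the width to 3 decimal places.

106.294°

Sort the longitudes: -172.008°, -167.390°, -147.058°, -134.703°, -116.161°, +137.545°, +138.806°, +143.996°.
Eastward gaps between consecutive values (wrapping around): 4.618°, 20.332°, 12.355°, 18.542°, 253.706°, 1.261°, 5.190°, 43.996°.
Largest gap = 253.706° ⇒ minimal covering band is its complement: 360° − 253.706° = 106.294°.
Band runs from +137.545° eastward to -116.161°, crossing the antimeridian.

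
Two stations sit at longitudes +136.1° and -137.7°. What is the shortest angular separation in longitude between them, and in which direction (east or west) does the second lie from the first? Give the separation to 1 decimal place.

Raw difference: -137.7 − 136.1 = -273.8°.
Normalise into (−180°, 180°]: -273.8° + 360° = 86.2°.
Positive ⇒ the second point lies to the east; separation 86.2°.

86.2° east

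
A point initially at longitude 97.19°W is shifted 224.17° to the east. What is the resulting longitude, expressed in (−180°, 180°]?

Start at -97.19°; shift +224.17° → +126.98°.
+126.98° already lies in (−180°, 180°].

126.98°E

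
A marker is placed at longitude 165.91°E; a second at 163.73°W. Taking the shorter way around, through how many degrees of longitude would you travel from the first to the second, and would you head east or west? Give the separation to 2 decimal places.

Raw difference: -163.73 − 165.91 = -329.64°.
Normalise into (−180°, 180°]: -329.64° + 360° = 30.36°.
Positive ⇒ the second point lies to the east; separation 30.36°.

30.36° east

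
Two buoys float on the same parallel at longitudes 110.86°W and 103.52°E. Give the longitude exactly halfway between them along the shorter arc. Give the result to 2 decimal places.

Signed shortest Δλ from -110.86° to +103.52° is -145.62°.
Midpoint longitude = -110.86° + (-145.62°)/2 = -110.86° − 72.81° = -183.67°.
Normalise into (−180°, 180°]: +176.33°.
(The naïve average (-110.86 + +103.52)/2 = -3.67° is on the wrong side of the globe.)

176.33°E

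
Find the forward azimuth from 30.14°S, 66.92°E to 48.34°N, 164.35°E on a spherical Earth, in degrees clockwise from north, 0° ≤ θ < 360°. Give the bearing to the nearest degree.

Δλ = 164.35 − 66.92 = 97.43°.
θ = atan2( sin Δλ · cos φ₂ , cos φ₁ · sin φ₂ − sin φ₁ · cos φ₂ · cos Δλ )
  = atan2(0.65913, 0.60293) = 47.549° → normalised to [0°, 360°): 47.549°.

48°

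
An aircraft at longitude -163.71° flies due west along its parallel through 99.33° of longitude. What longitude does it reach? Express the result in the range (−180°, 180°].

Start at -163.71°; shift −99.33° → -263.04°.
-263.04° lies outside (−180°, 180°]; add 360° → +96.96°.

+96.96°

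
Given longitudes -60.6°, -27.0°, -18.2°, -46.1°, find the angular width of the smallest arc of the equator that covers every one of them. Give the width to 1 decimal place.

42.4°

Sort the longitudes: -60.6°, -46.1°, -27.0°, -18.2°.
Eastward gaps between consecutive values (wrapping around): 14.5°, 19.1°, 8.8°, 317.6°.
Largest gap = 317.6° ⇒ minimal covering band is its complement: 360° − 317.6° = 42.4°.
Band runs from -60.6° eastward to -18.2°.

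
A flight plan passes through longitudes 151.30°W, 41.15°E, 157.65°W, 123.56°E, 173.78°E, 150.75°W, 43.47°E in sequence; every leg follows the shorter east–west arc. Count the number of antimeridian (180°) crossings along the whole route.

Leg 1: -151.30° → +41.15°, shortest Δλ = -167.55° (west) — crosses 180°.
Leg 2: +41.15° → -157.65°, shortest Δλ = 161.2° (east) — crosses 180°.
Leg 3: -157.65° → +123.56°, shortest Δλ = -78.79° (west) — crosses 180°.
Leg 4: +123.56° → +173.78°, shortest Δλ = 50.22° (east) — does not cross 180°.
Leg 5: +173.78° → -150.75°, shortest Δλ = 35.47° (east) — crosses 180°.
Leg 6: -150.75° → +43.47°, shortest Δλ = -165.78° (west) — crosses 180°.
Total crossings: 5.

5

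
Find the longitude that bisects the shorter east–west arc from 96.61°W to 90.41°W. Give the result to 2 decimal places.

93.51°W

Signed shortest Δλ from -96.61° to -90.41° is +6.20°.
Midpoint longitude = -96.61° + (+6.20°)/2 = -96.61° + 3.10° = -93.51°.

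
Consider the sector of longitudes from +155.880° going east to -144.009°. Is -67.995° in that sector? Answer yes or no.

No

Band width going east from +155.880° to -144.009°: ((-144.009 − 155.880) mod 360) = 60.111°.
Offset of -67.995° east of the west edge: ((-67.995 − 155.880) mod 360) = 136.125°.
136.125° > 60.111° ⇒ outside.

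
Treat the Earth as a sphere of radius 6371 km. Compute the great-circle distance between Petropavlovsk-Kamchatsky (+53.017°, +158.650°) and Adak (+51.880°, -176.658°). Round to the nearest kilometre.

Δλ = -176.658 − 158.650 = -335.308°; wrapped into (−180°, 180°]: 24.692°.
Δφ = 51.880 − 53.017 = -1.137°.
a = sin²(Δφ/2) + cos φ₁ · cos φ₂ · sin²(Δλ/2) = 0.017076.
c = 2·atan2(√a, √(1−a)) = 0.26210 rad → d = 6371·c ≈ 1669.83 km.

1670 km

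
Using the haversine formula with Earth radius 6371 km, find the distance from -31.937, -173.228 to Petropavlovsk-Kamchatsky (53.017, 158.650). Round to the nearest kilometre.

9831 km

Δλ = 158.650 − -173.228 = 331.878°; wrapped into (−180°, 180°]: -28.122°.
Δφ = 53.017 − -31.937 = 84.954°.
a = sin²(Δφ/2) + cos φ₁ · cos φ₂ · sin²(Δλ/2) = 0.486157.
c = 2·atan2(√a, √(1−a)) = 1.54311 rad → d = 6371·c ≈ 9831.13 km.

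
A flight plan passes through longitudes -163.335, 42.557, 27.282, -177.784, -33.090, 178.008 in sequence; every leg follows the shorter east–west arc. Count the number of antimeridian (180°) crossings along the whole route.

3

Leg 1: -163.335° → +42.557°, shortest Δλ = -154.108° (west) — crosses 180°.
Leg 2: +42.557° → +27.282°, shortest Δλ = -15.275° (west) — does not cross 180°.
Leg 3: +27.282° → -177.784°, shortest Δλ = 154.934° (east) — crosses 180°.
Leg 4: -177.784° → -33.090°, shortest Δλ = 144.694° (east) — does not cross 180°.
Leg 5: -33.090° → +178.008°, shortest Δλ = -148.902° (west) — crosses 180°.
Total crossings: 3.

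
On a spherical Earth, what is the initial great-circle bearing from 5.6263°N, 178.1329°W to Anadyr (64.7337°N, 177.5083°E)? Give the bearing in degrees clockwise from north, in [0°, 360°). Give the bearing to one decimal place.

357.8°

Δλ = 177.5083 − -178.1329 = 355.6412°; wrapped into (−180°, 180°]: -4.3588°.
θ = atan2( sin Δλ · cos φ₂ , cos φ₁ · sin φ₂ − sin φ₁ · cos φ₂ · cos Δλ )
  = atan2(-0.03244, 0.85825) = -2.165° → normalised to [0°, 360°): 357.835°.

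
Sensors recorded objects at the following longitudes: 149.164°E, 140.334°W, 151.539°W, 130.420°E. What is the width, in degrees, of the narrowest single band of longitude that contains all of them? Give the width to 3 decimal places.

Sort the longitudes: -151.539°, -140.334°, +130.420°, +149.164°.
Eastward gaps between consecutive values (wrapping around): 11.205°, 270.754°, 18.744°, 59.297°.
Largest gap = 270.754° ⇒ minimal covering band is its complement: 360° − 270.754° = 89.246°.
Band runs from +130.420° eastward to -140.334°, crossing the antimeridian.

89.246°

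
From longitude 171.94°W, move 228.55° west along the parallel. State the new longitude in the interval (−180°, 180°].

40.49°W

Start at -171.94°; shift −228.55° → -400.49°.
-400.49° lies outside (−180°, 180°]; add 360° → -40.49°.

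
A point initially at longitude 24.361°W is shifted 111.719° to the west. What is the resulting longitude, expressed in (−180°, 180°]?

Start at -24.361°; shift −111.719° → -136.080°.
-136.080° already lies in (−180°, 180°].

136.080°W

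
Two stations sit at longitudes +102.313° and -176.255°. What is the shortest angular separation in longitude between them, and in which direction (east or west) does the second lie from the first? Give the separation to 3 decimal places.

Raw difference: -176.255 − 102.313 = -278.568°.
Normalise into (−180°, 180°]: -278.568° + 360° = 81.432°.
Positive ⇒ the second point lies to the east; separation 81.432°.

81.432° east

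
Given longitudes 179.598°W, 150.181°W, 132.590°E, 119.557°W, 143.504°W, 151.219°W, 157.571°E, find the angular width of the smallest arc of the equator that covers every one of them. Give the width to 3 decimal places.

Sort the longitudes: -179.598°, -151.219°, -150.181°, -143.504°, -119.557°, +132.590°, +157.571°.
Eastward gaps between consecutive values (wrapping around): 28.379°, 1.038°, 6.677°, 23.947°, 252.147°, 24.981°, 22.831°.
Largest gap = 252.147° ⇒ minimal covering band is its complement: 360° − 252.147° = 107.853°.
Band runs from +132.590° eastward to -119.557°, crossing the antimeridian.

107.853°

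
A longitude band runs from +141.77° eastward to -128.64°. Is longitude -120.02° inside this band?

No

Band width going east from +141.77° to -128.64°: ((-128.64 − 141.77) mod 360) = 89.59°.
Offset of -120.02° east of the west edge: ((-120.02 − 141.77) mod 360) = 98.21°.
98.21° > 89.59° ⇒ outside.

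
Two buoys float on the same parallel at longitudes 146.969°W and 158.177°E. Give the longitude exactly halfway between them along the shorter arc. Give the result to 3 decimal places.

174.396°W

Signed shortest Δλ from -146.969° to +158.177° is -54.854°.
Midpoint longitude = -146.969° + (-54.854°)/2 = -146.969° − 27.427° = -174.396°.
(The naïve average (-146.969 + +158.177)/2 = 5.604° is on the wrong side of the globe.)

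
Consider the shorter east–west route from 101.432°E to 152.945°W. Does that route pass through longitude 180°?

Yes

Naïve |-152.945 − 101.432| = 254.377° > 180°, so the shorter arc goes the other way round — across 180°.
Signed shortest Δλ = ((-152.945 − 101.432 + 180) mod 360) − 180 = 105.623°.
Going east by 105.623° from +101.432° passes through 180° before reaching -152.945°.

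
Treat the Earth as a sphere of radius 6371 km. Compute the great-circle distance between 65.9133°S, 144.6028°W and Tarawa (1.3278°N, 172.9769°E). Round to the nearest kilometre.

8199 km

Δλ = 172.9769 − -144.6028 = 317.5797°; wrapped into (−180°, 180°]: -42.4203°.
Δφ = 1.3278 − -65.9133 = 67.2411°.
a = sin²(Δφ/2) + cos φ₁ · cos φ₂ · sin²(Δλ/2) = 0.359978.
c = 2·atan2(√a, √(1−a)) = 1.28696 rad → d = 6371·c ≈ 8199.20 km.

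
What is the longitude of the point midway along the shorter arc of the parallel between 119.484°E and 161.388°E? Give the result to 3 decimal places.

140.436°E

Signed shortest Δλ from +119.484° to +161.388° is +41.904°.
Midpoint longitude = +119.484° + (+41.904°)/2 = +119.484° + 20.952° = +140.436°.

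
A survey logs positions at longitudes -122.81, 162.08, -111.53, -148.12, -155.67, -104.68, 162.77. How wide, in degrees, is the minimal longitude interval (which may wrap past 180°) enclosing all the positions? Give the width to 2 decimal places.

93.24°

Sort the longitudes: -155.67°, -148.12°, -122.81°, -111.53°, -104.68°, +162.08°, +162.77°.
Eastward gaps between consecutive values (wrapping around): 7.55°, 25.31°, 11.28°, 6.85°, 266.76°, 0.69°, 41.56°.
Largest gap = 266.76° ⇒ minimal covering band is its complement: 360° − 266.76° = 93.24°.
Band runs from +162.08° eastward to -104.68°, crossing the antimeridian.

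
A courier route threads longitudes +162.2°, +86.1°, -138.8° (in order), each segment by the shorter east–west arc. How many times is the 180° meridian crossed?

Leg 1: +162.2° → +86.1°, shortest Δλ = -76.1° (west) — does not cross 180°.
Leg 2: +86.1° → -138.8°, shortest Δλ = 135.1° (east) — crosses 180°.
Total crossings: 1.

1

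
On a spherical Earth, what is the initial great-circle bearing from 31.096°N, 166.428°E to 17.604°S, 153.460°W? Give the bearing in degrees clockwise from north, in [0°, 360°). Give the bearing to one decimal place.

Δλ = -153.460 − 166.428 = -319.888°; wrapped into (−180°, 180°]: 40.112°.
θ = atan2( sin Δλ · cos φ₂ , cos φ₁ · sin φ₂ − sin φ₁ · cos φ₂ · cos Δλ )
  = atan2(0.61411, -0.63547) = 135.979° → normalised to [0°, 360°): 135.979°.

136.0°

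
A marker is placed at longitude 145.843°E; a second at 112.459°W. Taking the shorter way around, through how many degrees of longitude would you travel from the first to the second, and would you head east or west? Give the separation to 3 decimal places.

Raw difference: -112.459 − 145.843 = -258.302°.
Normalise into (−180°, 180°]: -258.302° + 360° = 101.698°.
Positive ⇒ the second point lies to the east; separation 101.698°.

101.698° east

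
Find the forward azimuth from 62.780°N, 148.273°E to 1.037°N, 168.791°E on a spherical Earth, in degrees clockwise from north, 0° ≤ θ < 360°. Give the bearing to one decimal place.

Δλ = 168.791 − 148.273 = 20.518°.
θ = atan2( sin Δλ · cos φ₂ , cos φ₁ · sin φ₂ − sin φ₁ · cos φ₂ · cos Δλ )
  = atan2(0.35044, -0.82443) = 156.971° → normalised to [0°, 360°): 156.971°.

157.0°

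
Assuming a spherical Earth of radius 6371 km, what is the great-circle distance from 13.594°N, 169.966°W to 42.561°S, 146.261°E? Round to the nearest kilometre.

Δλ = 146.261 − -169.966 = 316.227°; wrapped into (−180°, 180°]: -43.773°.
Δφ = -42.561 − 13.594 = -56.155°.
a = sin²(Δφ/2) + cos φ₁ · cos φ₂ · sin²(Δλ/2) = 0.321008.
c = 2·atan2(√a, √(1−a)) = 1.20469 rad → d = 6371·c ≈ 7675.08 km.

7675 km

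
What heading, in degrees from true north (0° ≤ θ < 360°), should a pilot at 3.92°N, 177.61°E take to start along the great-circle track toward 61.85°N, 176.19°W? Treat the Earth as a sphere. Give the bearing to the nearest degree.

3°

Δλ = -176.19 − 177.61 = -353.80°; wrapped into (−180°, 180°]: 6.20°.
θ = atan2( sin Δλ · cos φ₂ , cos φ₁ · sin φ₂ − sin φ₁ · cos φ₂ · cos Δλ )
  = atan2(0.05095, 0.84759) = 3.440° → normalised to [0°, 360°): 3.440°.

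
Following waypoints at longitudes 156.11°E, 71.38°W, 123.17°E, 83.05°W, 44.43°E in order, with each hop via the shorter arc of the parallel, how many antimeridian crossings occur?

Leg 1: +156.11° → -71.38°, shortest Δλ = 132.51° (east) — crosses 180°.
Leg 2: -71.38° → +123.17°, shortest Δλ = -165.45° (west) — crosses 180°.
Leg 3: +123.17° → -83.05°, shortest Δλ = 153.78° (east) — crosses 180°.
Leg 4: -83.05° → +44.43°, shortest Δλ = 127.48° (east) — does not cross 180°.
Total crossings: 3.

3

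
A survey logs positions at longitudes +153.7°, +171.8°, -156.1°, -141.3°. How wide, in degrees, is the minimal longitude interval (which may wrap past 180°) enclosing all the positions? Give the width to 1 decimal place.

65.0°

Sort the longitudes: -156.1°, -141.3°, +153.7°, +171.8°.
Eastward gaps between consecutive values (wrapping around): 14.8°, 295.0°, 18.1°, 32.1°.
Largest gap = 295.0° ⇒ minimal covering band is its complement: 360° − 295.0° = 65.0°.
Band runs from +153.7° eastward to -141.3°, crossing the antimeridian.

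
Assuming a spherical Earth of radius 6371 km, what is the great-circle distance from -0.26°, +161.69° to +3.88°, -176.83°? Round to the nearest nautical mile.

Δλ = -176.83 − 161.69 = -338.52°; wrapped into (−180°, 180°]: 21.48°.
Δφ = 3.88 − -0.26 = 4.14°.
a = sin²(Δφ/2) + cos φ₁ · cos φ₂ · sin²(Δλ/2) = 0.035952.
c = 2·atan2(√a, √(1−a)) = 0.38153 rad → d = 6371·c ≈ 2430.73 km ≈ 1312.49 nmi.

1312 nmi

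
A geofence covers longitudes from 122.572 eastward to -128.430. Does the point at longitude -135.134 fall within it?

Band width going east from +122.572° to -128.430°: ((-128.430 − 122.572) mod 360) = 108.998°.
Offset of -135.134° east of the west edge: ((-135.134 − 122.572) mod 360) = 102.294°.
102.294° ≤ 108.998° ⇒ inside.

Yes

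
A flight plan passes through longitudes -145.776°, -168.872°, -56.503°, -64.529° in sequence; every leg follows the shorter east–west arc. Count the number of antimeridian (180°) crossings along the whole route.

Leg 1: -145.776° → -168.872°, shortest Δλ = -23.096° (west) — does not cross 180°.
Leg 2: -168.872° → -56.503°, shortest Δλ = 112.369° (east) — does not cross 180°.
Leg 3: -56.503° → -64.529°, shortest Δλ = -8.026° (west) — does not cross 180°.
Total crossings: 0.

0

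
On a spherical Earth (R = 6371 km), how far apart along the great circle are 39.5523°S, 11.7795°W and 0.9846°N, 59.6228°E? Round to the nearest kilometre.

Δλ = 59.6228 − -11.7795 = 71.4023°.
Δφ = 0.9846 − -39.5523 = 40.5369°.
a = sin²(Δφ/2) + cos φ₁ · cos φ₂ · sin²(Δλ/2) = 0.382538.
c = 2·atan2(√a, √(1−a)) = 1.33366 rad → d = 6371·c ≈ 8496.72 km.

8497 km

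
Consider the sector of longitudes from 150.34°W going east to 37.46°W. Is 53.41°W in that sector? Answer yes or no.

Yes

Band width going east from -150.34° to -37.46°: ((-37.46 − -150.34) mod 360) = 112.88°.
Offset of -53.41° east of the west edge: ((-53.41 − -150.34) mod 360) = 96.93°.
96.93° ≤ 112.88° ⇒ inside.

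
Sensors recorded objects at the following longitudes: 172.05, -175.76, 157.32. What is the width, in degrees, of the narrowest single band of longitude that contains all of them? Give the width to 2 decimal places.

Sort the longitudes: -175.76°, +157.32°, +172.05°.
Eastward gaps between consecutive values (wrapping around): 333.08°, 14.73°, 12.19°.
Largest gap = 333.08° ⇒ minimal covering band is its complement: 360° − 333.08° = 26.92°.
Band runs from +157.32° eastward to -175.76°, crossing the antimeridian.

26.92°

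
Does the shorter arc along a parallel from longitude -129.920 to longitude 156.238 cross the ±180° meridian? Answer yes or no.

Yes

Naïve |156.238 − -129.920| = 286.158° > 180°, so the shorter arc goes the other way round — across 180°.
Signed shortest Δλ = ((156.238 − -129.920 + 180) mod 360) − 180 = -73.842°.
Going west by 73.842° from -129.920° passes through 180° before reaching +156.238°.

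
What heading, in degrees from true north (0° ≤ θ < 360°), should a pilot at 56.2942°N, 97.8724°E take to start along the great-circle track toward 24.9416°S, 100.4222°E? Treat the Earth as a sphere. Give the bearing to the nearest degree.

Δλ = 100.4222 − 97.8724 = 2.5498°.
θ = atan2( sin Δλ · cos φ₂ , cos φ₁ · sin φ₂ − sin φ₁ · cos φ₂ · cos Δλ )
  = atan2(0.04034, -0.98758) = 177.661° → normalised to [0°, 360°): 177.661°.

178°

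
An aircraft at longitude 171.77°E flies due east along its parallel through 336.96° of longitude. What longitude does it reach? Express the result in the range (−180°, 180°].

148.73°E

Start at +171.77°; shift +336.96° → +508.73°.
+508.73° lies outside (−180°, 180°]; subtract 360° → +148.73°.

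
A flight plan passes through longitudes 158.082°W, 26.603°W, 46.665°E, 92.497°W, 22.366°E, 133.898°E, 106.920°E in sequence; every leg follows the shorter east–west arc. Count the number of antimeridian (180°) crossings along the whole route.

Leg 1: -158.082° → -26.603°, shortest Δλ = 131.479° (east) — does not cross 180°.
Leg 2: -26.603° → +46.665°, shortest Δλ = 73.268° (east) — does not cross 180°.
Leg 3: +46.665° → -92.497°, shortest Δλ = -139.162° (west) — does not cross 180°.
Leg 4: -92.497° → +22.366°, shortest Δλ = 114.863° (east) — does not cross 180°.
Leg 5: +22.366° → +133.898°, shortest Δλ = 111.532° (east) — does not cross 180°.
Leg 6: +133.898° → +106.920°, shortest Δλ = -26.978° (west) — does not cross 180°.
Total crossings: 0.

0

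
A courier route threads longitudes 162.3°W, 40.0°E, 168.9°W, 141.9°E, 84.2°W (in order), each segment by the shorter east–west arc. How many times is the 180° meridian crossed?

Leg 1: -162.3° → +40.0°, shortest Δλ = -157.7° (west) — crosses 180°.
Leg 2: +40.0° → -168.9°, shortest Δλ = 151.1° (east) — crosses 180°.
Leg 3: -168.9° → +141.9°, shortest Δλ = -49.2° (west) — crosses 180°.
Leg 4: +141.9° → -84.2°, shortest Δλ = 133.9° (east) — crosses 180°.
Total crossings: 4.

4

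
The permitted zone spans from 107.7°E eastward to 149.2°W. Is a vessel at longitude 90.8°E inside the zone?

No

Band width going east from +107.7° to -149.2°: ((-149.2 − 107.7) mod 360) = 103.1°.
Offset of +90.8° east of the west edge: ((90.8 − 107.7) mod 360) = 343.1°.
343.1° > 103.1° ⇒ outside.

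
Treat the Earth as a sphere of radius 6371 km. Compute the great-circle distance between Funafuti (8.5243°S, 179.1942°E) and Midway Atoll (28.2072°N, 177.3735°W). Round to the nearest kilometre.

Δλ = -177.3735 − 179.1942 = -356.5677°; wrapped into (−180°, 180°]: 3.4323°.
Δφ = 28.2072 − -8.5243 = 36.7315°.
a = sin²(Δφ/2) + cos φ₁ · cos φ₂ · sin²(Δλ/2) = 0.100058.
c = 2·atan2(√a, √(1−a)) = 0.64369 rad → d = 6371·c ≈ 4100.98 km.

4101 km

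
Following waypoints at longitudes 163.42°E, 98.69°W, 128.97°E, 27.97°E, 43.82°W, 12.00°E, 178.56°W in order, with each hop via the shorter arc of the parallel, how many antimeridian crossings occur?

Leg 1: +163.42° → -98.69°, shortest Δλ = 97.89° (east) — crosses 180°.
Leg 2: -98.69° → +128.97°, shortest Δλ = -132.34° (west) — crosses 180°.
Leg 3: +128.97° → +27.97°, shortest Δλ = -101.0° (west) — does not cross 180°.
Leg 4: +27.97° → -43.82°, shortest Δλ = -71.79° (west) — does not cross 180°.
Leg 5: -43.82° → +12.00°, shortest Δλ = 55.82° (east) — does not cross 180°.
Leg 6: +12.00° → -178.56°, shortest Δλ = 169.44° (east) — crosses 180°.
Total crossings: 3.

3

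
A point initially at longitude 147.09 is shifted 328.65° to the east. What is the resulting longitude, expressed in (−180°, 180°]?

Start at +147.09°; shift +328.65° → +475.74°.
+475.74° lies outside (−180°, 180°]; subtract 360° → +115.74°.

+115.74°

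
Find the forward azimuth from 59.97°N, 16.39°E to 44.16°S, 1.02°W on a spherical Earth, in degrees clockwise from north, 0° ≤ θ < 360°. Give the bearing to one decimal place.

Δλ = -1.02 − 16.39 = -17.41°.
θ = atan2( sin Δλ · cos φ₂ , cos φ₁ · sin φ₂ − sin φ₁ · cos φ₂ · cos Δλ )
  = atan2(-0.21465, -0.94129) = -167.154° → normalised to [0°, 360°): 192.846°.

192.8°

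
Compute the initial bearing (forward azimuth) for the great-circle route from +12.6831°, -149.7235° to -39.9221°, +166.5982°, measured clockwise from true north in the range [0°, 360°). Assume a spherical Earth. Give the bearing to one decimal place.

Δλ = 166.5982 − -149.7235 = 316.3217°; wrapped into (−180°, 180°]: -43.6783°.
θ = atan2( sin Δλ · cos φ₂ , cos φ₁ · sin φ₂ − sin φ₁ · cos φ₂ · cos Δλ )
  = atan2(-0.52964, -0.74787) = -144.694° → normalised to [0°, 360°): 215.306°.

215.3°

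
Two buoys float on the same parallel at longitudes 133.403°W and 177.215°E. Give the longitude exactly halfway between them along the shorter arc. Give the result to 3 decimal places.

158.094°W

Signed shortest Δλ from -133.403° to +177.215° is -49.382°.
Midpoint longitude = -133.403° + (-49.382°)/2 = -133.403° − 24.691° = -158.094°.
(The naïve average (-133.403 + +177.215)/2 = 21.906° is on the wrong side of the globe.)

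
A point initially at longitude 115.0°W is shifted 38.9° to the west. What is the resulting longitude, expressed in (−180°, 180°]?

Start at -115.0°; shift −38.9° → -153.9°.
-153.9° already lies in (−180°, 180°].

153.9°W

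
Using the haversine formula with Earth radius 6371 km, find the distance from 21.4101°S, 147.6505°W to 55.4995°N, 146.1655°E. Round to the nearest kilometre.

10568 km

Δλ = 146.1655 − -147.6505 = 293.8160°; wrapped into (−180°, 180°]: -66.1840°.
Δφ = 55.4995 − -21.4101 = 76.9096°.
a = sin²(Δφ/2) + cos φ₁ · cos φ₂ · sin²(Δλ/2) = 0.543952.
c = 2·atan2(√a, √(1−a)) = 1.65881 rad → d = 6371·c ≈ 10568.30 km.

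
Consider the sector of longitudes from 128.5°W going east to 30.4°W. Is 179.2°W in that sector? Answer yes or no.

Band width going east from -128.5° to -30.4°: ((-30.4 − -128.5) mod 360) = 98.1°.
Offset of -179.2° east of the west edge: ((-179.2 − -128.5) mod 360) = 309.3°.
309.3° > 98.1° ⇒ outside.

No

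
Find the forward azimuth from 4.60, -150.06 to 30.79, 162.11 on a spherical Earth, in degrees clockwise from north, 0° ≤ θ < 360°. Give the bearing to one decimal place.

Δλ = 162.11 − -150.06 = 312.17°; wrapped into (−180°, 180°]: -47.83°.
θ = atan2( sin Δλ · cos φ₂ , cos φ₁ · sin φ₂ − sin φ₁ · cos φ₂ · cos Δλ )
  = atan2(-0.63669, 0.46399) = -53.917° → normalised to [0°, 360°): 306.083°.

306.1°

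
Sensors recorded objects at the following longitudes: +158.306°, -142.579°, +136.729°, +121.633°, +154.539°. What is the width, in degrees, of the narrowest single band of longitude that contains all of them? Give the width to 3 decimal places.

95.788°

Sort the longitudes: -142.579°, +121.633°, +136.729°, +154.539°, +158.306°.
Eastward gaps between consecutive values (wrapping around): 264.212°, 15.096°, 17.810°, 3.767°, 59.115°.
Largest gap = 264.212° ⇒ minimal covering band is its complement: 360° − 264.212° = 95.788°.
Band runs from +121.633° eastward to -142.579°, crossing the antimeridian.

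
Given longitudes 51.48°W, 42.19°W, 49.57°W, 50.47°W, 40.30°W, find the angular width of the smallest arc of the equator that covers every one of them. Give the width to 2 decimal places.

Sort the longitudes: -51.48°, -50.47°, -49.57°, -42.19°, -40.30°.
Eastward gaps between consecutive values (wrapping around): 1.01°, 0.90°, 7.38°, 1.89°, 348.82°.
Largest gap = 348.82° ⇒ minimal covering band is its complement: 360° − 348.82° = 11.18°.
Band runs from -51.48° eastward to -40.30°.

11.18°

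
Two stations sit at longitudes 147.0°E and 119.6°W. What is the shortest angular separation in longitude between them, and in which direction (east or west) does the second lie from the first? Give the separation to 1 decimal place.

Raw difference: -119.6 − 147.0 = -266.6°.
Normalise into (−180°, 180°]: -266.6° + 360° = 93.4°.
Positive ⇒ the second point lies to the east; separation 93.4°.

93.4° east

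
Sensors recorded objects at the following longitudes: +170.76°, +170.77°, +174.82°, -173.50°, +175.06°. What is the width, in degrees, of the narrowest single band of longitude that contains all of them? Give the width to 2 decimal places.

15.74°

Sort the longitudes: -173.50°, +170.76°, +170.77°, +174.82°, +175.06°.
Eastward gaps between consecutive values (wrapping around): 344.26°, 0.01°, 4.05°, 0.24°, 11.44°.
Largest gap = 344.26° ⇒ minimal covering band is its complement: 360° − 344.26° = 15.74°.
Band runs from +170.76° eastward to -173.50°, crossing the antimeridian.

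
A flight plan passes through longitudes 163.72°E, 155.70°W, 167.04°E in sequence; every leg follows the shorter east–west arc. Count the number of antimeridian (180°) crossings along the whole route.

2

Leg 1: +163.72° → -155.70°, shortest Δλ = 40.58° (east) — crosses 180°.
Leg 2: -155.70° → +167.04°, shortest Δλ = -37.26° (west) — crosses 180°.
Total crossings: 2.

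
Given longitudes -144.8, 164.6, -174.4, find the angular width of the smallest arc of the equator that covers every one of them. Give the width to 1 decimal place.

50.6°

Sort the longitudes: -174.4°, -144.8°, +164.6°.
Eastward gaps between consecutive values (wrapping around): 29.6°, 309.4°, 21.0°.
Largest gap = 309.4° ⇒ minimal covering band is its complement: 360° − 309.4° = 50.6°.
Band runs from +164.6° eastward to -144.8°, crossing the antimeridian.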